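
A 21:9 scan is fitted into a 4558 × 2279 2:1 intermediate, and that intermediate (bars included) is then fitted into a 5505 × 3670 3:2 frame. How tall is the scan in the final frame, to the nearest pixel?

2359 px

Inside the 4558×2279 canvas the scan is width-limited at 4558.00 × 1953.43.
Second fit — the 2:1 canvas into 5505×3670 spans the width: 5505.00 × 2752.50 (×1.2078 from 4558×2279).
Applying the same ×1.2078: 1953.43 → 2359.29.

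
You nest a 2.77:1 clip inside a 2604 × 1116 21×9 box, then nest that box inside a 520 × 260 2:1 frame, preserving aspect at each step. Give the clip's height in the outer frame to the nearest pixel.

188 px

First fit — 2.77:1 into 2604×1116 spans the width: 2604.00 × 940.07.
Second fit — the 21×9 canvas into 520×260 spans the width: 520.00 × 222.86 (×0.1997 from 2604×1116).
The clip scales with it: height 940.07 × 0.1997 ≈ 187.73.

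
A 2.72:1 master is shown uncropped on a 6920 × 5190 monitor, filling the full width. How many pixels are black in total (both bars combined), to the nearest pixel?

18309506 pixels

The master is 6920 / 2.720 ≈ 2544.1176 px tall.
Leftover height: 5190 − 2544.1176 = 2645.8824 px.
Bar area = 2645.8824 × 6920 ≈ 18309506 px.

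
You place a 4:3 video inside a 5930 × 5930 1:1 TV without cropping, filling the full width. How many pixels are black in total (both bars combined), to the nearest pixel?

That makes the image 4447.5000 px tall (5930 × 3/4).
5930 − 4447.5000 = 1482.5000 px of bars.
That's 1482.5000 × 5930 ≈ 8791225 black pixels.

8791225 pixels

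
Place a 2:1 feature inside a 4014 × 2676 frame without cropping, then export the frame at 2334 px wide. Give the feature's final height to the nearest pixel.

At 4014×2676 the feature is width-limited, so height = 4014 × 1/2 ≈ 2007.00 px.
Resizing to 2334 px wide multiplies everything by 0.5815: 2007.00 → 1167.00 px.

1167 px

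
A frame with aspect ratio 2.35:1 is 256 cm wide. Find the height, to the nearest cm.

Height = 256 / 2.350 = 108.94.

109 cm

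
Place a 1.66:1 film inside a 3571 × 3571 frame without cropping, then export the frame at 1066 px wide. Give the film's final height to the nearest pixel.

At 3571×3571 the film is width-limited, so height = 3571 / 1.660 ≈ 2151.20 px.
Scaling 3571 → 1066 is ×0.2985, so the height becomes 2151.20 × 0.2985 ≈ 642.17 px.

642 px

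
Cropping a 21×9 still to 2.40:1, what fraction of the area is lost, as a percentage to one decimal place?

2.8%

Going from 21×9 to 2.40:1 means cutting height while keeping width.
Area ratio = (2.333)/(2.400) = 97.22%; the remaining 2.78% is cropped out.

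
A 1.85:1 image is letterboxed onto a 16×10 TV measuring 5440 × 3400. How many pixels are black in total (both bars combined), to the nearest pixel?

1.85:1 (1.850) > 16×10 (1.600), so the image fills the width.
The image is 5440 / 1.850 ≈ 2940.5405 px tall.
Leftover height: 3400 − 2940.5405 = 459.4595 px.
That's 459.4595 × 5440 ≈ 2499459 black pixels.

2499459 pixels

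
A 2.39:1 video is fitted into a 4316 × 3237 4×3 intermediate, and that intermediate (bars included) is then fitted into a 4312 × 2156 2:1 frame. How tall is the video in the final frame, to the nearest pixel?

1203 px

2.39:1 in 4316×3237: fills the width, so the video is 4316.00 × 1805.86.
The 4×3 canvas is height-limited in 4312×2156, giving 2874.67 × 2156.00; scale factor 0.6660.
Applying the same ×0.6660: 1805.86 → 1202.79.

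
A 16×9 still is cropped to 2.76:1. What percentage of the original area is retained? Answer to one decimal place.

Going from 16×9 to 2.76:1 means cutting height while keeping width.
Fraction kept = (1.778)/(2.760) ≈ 64.41%.

64.4%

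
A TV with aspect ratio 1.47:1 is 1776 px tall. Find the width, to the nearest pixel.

2611 px

At 1.47:1, 1776 × 1.470 ≈ 2610.72.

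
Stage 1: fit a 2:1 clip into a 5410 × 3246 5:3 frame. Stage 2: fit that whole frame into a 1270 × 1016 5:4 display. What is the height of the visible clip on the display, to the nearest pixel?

635 px

Inside the 5410×3246 canvas the clip is width-limited at 5410.00 × 2705.00.
5:3 in 1270×1016: fills the width, so the intermediate becomes 1270.00 × 762.00 — a scale of ×0.2348.
So the clip's height is 2705.00 × 0.2348 ≈ 635.00.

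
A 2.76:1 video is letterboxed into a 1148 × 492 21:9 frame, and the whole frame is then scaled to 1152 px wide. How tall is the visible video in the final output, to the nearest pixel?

417 px

In the 1148×492 frame the video fills the width: height = 1148 / 2.760 ≈ 415.94 px.
Scaling 1148 → 1152 is ×1.0035, so the height becomes 415.94 × 1.0035 ≈ 417.39 px.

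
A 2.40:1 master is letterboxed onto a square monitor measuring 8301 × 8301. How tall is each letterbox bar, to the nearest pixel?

2421 px

2.40:1 (2.400) > square (1.000), so the master fills the width.
The master is 8301 / 2.400 ≈ 3458.75 px tall.
Leftover height: 8301 − 3458.75 = 4842.25 px → 2421.12 each side.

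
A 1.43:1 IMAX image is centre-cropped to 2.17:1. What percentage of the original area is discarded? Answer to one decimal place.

2.17:1 is wider than 1.43:1 IMAX, so the crop keeps the full width and trims the height.
(1.430)/(2.170) ≈ 0.659 of the area survives, leaving 34.10% discarded.

34.1%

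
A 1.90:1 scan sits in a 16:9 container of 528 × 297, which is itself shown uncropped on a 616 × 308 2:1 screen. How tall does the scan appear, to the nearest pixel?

1.90:1 in 528×297: fills the width, so the scan is 528.00 × 277.89.
16:9 in 616×308: fills the height, so the intermediate becomes 547.56 × 308.00 — a scale of ×1.0370.
Applying the same ×1.0370: 277.89 → 288.19.

288 px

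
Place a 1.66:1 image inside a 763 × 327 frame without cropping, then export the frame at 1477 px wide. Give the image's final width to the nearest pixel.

1051 px

Fitted into 763×327, the image spans the height; its width is 327 × 1.660 ≈ 542.82 px.
Scaling 763 → 1477 is ×1.9358, so the width becomes 542.82 × 1.9358 ≈ 1050.78 px.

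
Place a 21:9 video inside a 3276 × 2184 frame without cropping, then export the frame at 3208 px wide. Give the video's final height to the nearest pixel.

1375 px

In the 3276×2184 frame the video fills the width: height = 3276 × 9/21 ≈ 1404.00 px.
The frame scales by 3208/3276 = 0.9792; 1404.00 × 0.9792 ≈ 1374.86 px.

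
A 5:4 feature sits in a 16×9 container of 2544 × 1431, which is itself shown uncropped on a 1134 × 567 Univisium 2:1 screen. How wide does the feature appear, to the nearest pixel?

5:4 in 2544×1431: fills the height, so the feature is 1788.75 × 1431.00.
16×9 in 1134×567: fills the height, so the intermediate becomes 1008.00 × 567.00 — a scale of ×0.3962.
So the feature's width is 1788.75 × 0.3962 ≈ 708.75.

709 px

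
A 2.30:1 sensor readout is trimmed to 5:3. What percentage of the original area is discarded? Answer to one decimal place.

The height stays; only width is cut (since 5:3 is narrower than 2.30:1).
(1.667)/(2.300) ≈ 0.725 of the area survives, leaving 27.54% discarded.

27.5%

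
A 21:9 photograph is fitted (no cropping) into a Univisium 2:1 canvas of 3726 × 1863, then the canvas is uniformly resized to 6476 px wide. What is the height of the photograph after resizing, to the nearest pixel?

2775 px

Fitted into 3726×1863, the photograph spans the width; its height is 3726 × 9/21 ≈ 1596.86 px.
Resizing to 6476 px wide multiplies everything by 1.7381: 1596.86 → 2775.43 px.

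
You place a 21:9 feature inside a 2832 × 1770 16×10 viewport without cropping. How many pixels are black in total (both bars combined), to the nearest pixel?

21:9 (2.333) > 16×10 (1.600), so the feature fills the width.
Content height = 2832 × 9/21 ≈ 1213.7143 px.
Leftover height: 1770 − 1213.7143 = 556.2857 px.
Bar area = 556.2857 × 2832 ≈ 1575401 px.

1575401 pixels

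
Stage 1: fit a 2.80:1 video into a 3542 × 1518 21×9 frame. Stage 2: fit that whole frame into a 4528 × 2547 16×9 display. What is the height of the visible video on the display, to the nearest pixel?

2.80:1 in 3542×1518: fills the width, so the video is 3542.00 × 1265.00.
21×9 in 4528×2547: fills the width, so the intermediate becomes 4528.00 × 1940.57 — a scale of ×1.2784.
Applying the same ×1.2784: 1265.00 → 1617.14.

1617 px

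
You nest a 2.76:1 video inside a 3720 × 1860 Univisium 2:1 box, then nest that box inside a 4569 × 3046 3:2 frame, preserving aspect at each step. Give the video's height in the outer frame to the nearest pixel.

1655 px

First fit — 2.76:1 into 3720×1860 spans the width: 3720.00 × 1347.83.
The Univisium 2:1 canvas is width-limited in 4569×3046, giving 4569.00 × 2284.50; scale factor 1.2282.
The video scales with it: height 1347.83 × 1.2282 ≈ 1655.43.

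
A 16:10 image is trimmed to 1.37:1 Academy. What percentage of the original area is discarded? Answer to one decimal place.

14.4%

1.37:1 Academy is narrower than 16:10, so the crop keeps the full height and trims the width.
(1.370)/(1.600) ≈ 0.856 of the area survives, leaving 14.38% discarded.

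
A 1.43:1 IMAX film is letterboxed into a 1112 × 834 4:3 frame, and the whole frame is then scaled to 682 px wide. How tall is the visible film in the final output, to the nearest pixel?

In the 1112×834 frame the film fills the width: height = 1112 / 1.430 ≈ 777.62 px.
Resizing to 682 px wide multiplies everything by 0.6133: 777.62 → 476.92 px.

477 px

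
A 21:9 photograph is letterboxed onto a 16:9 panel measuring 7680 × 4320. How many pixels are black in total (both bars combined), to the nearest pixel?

7899429 pixels

21:9 is wider than 16:9, so it spans the full width.
The photograph is 7680 × 9/21 ≈ 3291.4286 px tall.
Leftover height: 4320 − 3291.4286 = 1028.5714 px.
That's 1028.5714 × 7680 ≈ 7899429 black pixels.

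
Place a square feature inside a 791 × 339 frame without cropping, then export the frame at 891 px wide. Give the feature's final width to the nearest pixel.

382 px

In the 791×339 frame the feature fills the height: width = 339 × 1/1 ≈ 339.00 px.
The frame scales by 891/791 = 1.1264; 339.00 × 1.1264 ≈ 381.86 px.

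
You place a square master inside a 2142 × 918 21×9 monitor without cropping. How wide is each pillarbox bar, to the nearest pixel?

612 px

square (1.000) < 21×9 (2.333), so the master fills the height.
Content width = 918 × 1/1 ≈ 918.00 px.
Black = 2142 − 918.00 = 1224.00 px, or 612.00 per bar.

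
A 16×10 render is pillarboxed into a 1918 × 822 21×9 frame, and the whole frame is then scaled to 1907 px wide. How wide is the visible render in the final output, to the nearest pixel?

1308 px

In the 1918×822 frame the render fills the height: width = 822 × 16/10 ≈ 1315.20 px.
Resizing to 1907 px wide multiplies everything by 0.9943: 1315.20 → 1307.66 px.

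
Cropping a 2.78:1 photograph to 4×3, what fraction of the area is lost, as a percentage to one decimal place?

52.0%

4×3 is narrower than 2.78:1, so the crop keeps the full height and trims the width.
Area ratio = (1.333)/(2.780) = 47.96%; the remaining 52.04% is cropped out.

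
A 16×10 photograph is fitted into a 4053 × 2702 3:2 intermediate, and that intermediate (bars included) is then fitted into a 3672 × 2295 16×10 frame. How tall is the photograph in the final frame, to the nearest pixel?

2152 px

First fit — 16×10 into 4053×2702 spans the width: 4053.00 × 2533.12.
The 3:2 canvas is height-limited in 3672×2295, giving 3442.50 × 2295.00; scale factor 0.8494.
Applying the same ×0.8494: 2533.12 → 2151.56.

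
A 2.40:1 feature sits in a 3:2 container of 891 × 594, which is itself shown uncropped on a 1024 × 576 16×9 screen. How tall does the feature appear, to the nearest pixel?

Inside the 891×594 canvas the feature is width-limited at 891.00 × 371.25.
The 3:2 canvas is height-limited in 1024×576, giving 864.00 × 576.00; scale factor 0.9697.
The feature scales with it: height 371.25 × 0.9697 ≈ 360.00.

360 px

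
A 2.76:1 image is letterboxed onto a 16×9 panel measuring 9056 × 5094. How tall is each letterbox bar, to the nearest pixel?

Since 2.760 > 1.778, the image is width-limited.
That makes the image 3281.16 px tall (9056 / 2.760).
Leftover height: 5094 − 3281.16 = 1812.84 px → 906.42 each side.

906 px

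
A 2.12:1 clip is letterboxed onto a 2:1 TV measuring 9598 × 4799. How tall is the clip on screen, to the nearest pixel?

4527 px

2.12:1 (2.120) > 2:1 (2.000), so the clip fills the width.
The clip is 9598 / 2.120 ≈ 4527.36 px tall.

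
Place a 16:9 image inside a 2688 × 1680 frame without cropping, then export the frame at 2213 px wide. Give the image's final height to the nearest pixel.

1245 px

Fitted into 2688×1680, the image spans the width; its height is 2688 × 9/16 ≈ 1512.00 px.
The frame scales by 2213/2688 = 0.8233; 1512.00 × 0.8233 ≈ 1244.81 px.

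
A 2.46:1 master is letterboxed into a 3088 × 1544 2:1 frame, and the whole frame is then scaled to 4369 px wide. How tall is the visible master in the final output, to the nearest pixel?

1776 px

Fitted into 3088×1544, the master spans the width; its height is 3088 / 2.460 ≈ 1255.28 px.
Scaling 3088 → 4369 is ×1.4148, so the height becomes 1255.28 × 1.4148 ≈ 1776.02 px.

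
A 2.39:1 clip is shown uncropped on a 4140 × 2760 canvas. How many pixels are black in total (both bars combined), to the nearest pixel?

2.39:1 is wider than 3:2, so it spans the full width.
The clip is 4140 / 2.390 ≈ 1732.2176 px tall.
Black = 2760 − 1732.2176 = 1027.7824 px.
Bar area = 1027.7824 × 4140 ≈ 4255019 px.

4255019 pixels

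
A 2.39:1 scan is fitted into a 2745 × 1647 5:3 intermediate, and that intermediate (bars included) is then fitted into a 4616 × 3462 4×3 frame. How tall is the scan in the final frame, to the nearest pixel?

First fit — 2.39:1 into 2745×1647 spans the width: 2745.00 × 1148.54.
The 5:3 canvas is width-limited in 4616×3462, giving 4616.00 × 2769.60; scale factor 1.6816.
Applying the same ×1.6816: 1148.54 → 1931.38.

1931 px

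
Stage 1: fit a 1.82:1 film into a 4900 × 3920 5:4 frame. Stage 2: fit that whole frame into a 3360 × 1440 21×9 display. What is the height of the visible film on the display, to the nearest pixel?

989 px

First fit — 1.82:1 into 4900×3920 spans the width: 4900.00 × 2692.31.
Second fit — the 5:4 canvas into 3360×1440 spans the height: 1800.00 × 1440.00 (×0.3673 from 4900×3920).
Applying the same ×0.3673: 2692.31 → 989.01.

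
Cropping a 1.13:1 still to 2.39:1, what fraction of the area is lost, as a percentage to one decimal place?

52.7%

The width stays; only height is cut (since 2.39:1 is wider than 1.13:1).
Area ratio = (1.130)/(2.390) = 47.28%; the remaining 52.72% is cropped out.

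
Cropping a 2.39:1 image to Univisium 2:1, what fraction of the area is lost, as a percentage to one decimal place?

16.3%

The height stays; only width is cut (since Univisium 2:1 is narrower than 2.39:1).
(2.000)/(2.390) ≈ 0.837 of the area survives, leaving 16.32% discarded.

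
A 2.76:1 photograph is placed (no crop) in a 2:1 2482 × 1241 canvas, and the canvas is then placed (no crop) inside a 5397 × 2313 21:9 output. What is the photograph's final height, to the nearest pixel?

Inside the 2482×1241 canvas the photograph is width-limited at 2482.00 × 899.28.
The 2:1 canvas is height-limited in 5397×2313, giving 4626.00 × 2313.00; scale factor 1.8638.
The photograph scales with it: height 899.28 × 1.8638 ≈ 1676.09.

1676 px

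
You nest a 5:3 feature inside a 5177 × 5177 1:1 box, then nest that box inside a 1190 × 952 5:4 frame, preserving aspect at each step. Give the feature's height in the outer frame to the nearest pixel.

5:3 in 5177×5177: fills the width, so the feature is 5177.00 × 3106.20.
1:1 in 1190×952: fills the height, so the intermediate becomes 952.00 × 952.00 — a scale of ×0.1839.
Applying the same ×0.1839: 3106.20 → 571.20.

571 px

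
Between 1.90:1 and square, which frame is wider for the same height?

1.90:1

1.9 and square = 1; 1.9 > 1.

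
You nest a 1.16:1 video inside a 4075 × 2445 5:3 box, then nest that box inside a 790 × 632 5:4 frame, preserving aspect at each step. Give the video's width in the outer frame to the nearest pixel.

550 px

Inside the 4075×2445 canvas the video is height-limited at 2836.20 × 2445.00.
The 5:3 canvas is width-limited in 790×632, giving 790.00 × 474.00; scale factor 0.1939.
The video scales with it: width 2836.20 × 0.1939 ≈ 549.84.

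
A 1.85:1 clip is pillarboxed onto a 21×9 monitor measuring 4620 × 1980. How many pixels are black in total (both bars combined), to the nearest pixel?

1.85:1 (1.850) < 21×9 (2.333), so the clip fills the height.
That makes the image 3663.0000 px wide (1980 × 1.850).
Leftover width: 4620 − 3663.0000 = 957.0000 px.
Bar area = 957.0000 × 1980 ≈ 1894860 px.

1894860 pixels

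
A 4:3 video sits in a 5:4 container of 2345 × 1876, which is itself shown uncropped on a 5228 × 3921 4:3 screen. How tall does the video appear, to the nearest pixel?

Inside the 2345×1876 canvas the video is width-limited at 2345.00 × 1758.75.
5:4 in 5228×3921: fills the height, so the intermediate becomes 4901.25 × 3921.00 — a scale of ×2.0901.
The video scales with it: height 1758.75 × 2.0901 ≈ 3675.94.

3676 px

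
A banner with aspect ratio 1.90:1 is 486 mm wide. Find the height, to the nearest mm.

256 mm

486 / 1.900 = 255.79.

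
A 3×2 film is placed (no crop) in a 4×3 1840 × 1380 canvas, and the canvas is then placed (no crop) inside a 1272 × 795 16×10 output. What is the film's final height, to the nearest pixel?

Inside the 1840×1380 canvas the film is width-limited at 1840.00 × 1226.67.
The 4×3 canvas is height-limited in 1272×795, giving 1060.00 × 795.00; scale factor 0.5761.
So the film's height is 1226.67 × 0.5761 ≈ 706.67.

707 px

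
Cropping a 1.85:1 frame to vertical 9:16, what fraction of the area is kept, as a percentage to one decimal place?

vertical 9:16 is narrower than 1.85:1, so the crop keeps the full height and trims the width.
Fraction kept = (0.562)/(1.850) ≈ 30.41%.

30.4%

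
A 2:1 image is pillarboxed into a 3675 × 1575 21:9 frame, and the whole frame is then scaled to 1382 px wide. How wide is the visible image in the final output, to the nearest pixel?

1185 px

Fitted into 3675×1575, the image spans the height; its width is 1575 × 2/1 ≈ 3150.00 px.
Scaling 3675 → 1382 is ×0.3761, so the width becomes 3150.00 × 0.3761 ≈ 1184.57 px.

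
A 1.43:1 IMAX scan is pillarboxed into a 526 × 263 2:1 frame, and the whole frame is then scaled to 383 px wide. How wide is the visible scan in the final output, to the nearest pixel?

274 px

At 526×263 the scan is height-limited, so width = 263 × 1.430 ≈ 376.09 px.
Resizing to 383 px wide multiplies everything by 0.7281: 376.09 → 273.85 px.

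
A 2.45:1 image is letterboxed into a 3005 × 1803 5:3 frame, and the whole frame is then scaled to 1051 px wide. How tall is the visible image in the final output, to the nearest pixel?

429 px

In the 3005×1803 frame the image fills the width: height = 3005 / 2.450 ≈ 1226.53 px.
Resizing to 1051 px wide multiplies everything by 0.3498: 1226.53 → 428.98 px.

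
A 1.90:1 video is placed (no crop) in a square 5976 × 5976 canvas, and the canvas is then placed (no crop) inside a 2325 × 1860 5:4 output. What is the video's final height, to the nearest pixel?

979 px

Inside the 5976×5976 canvas the video is width-limited at 5976.00 × 3145.26.
The square canvas is height-limited in 2325×1860, giving 1860.00 × 1860.00; scale factor 0.3112.
The video scales with it: height 3145.26 × 0.3112 ≈ 978.95.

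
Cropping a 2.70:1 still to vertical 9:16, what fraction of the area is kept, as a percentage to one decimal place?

20.8%

vertical 9:16 is narrower than 2.70:1, so the crop keeps the full height and trims the width.
(0.562)/(2.700) ≈ 0.208 of the area survives.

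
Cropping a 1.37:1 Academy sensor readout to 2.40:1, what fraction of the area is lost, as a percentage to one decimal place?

Going from 1.37:1 Academy to 2.40:1 means cutting height while keeping width.
(1.370)/(2.400) ≈ 0.571 of the area survives, leaving 42.92% discarded.

42.9%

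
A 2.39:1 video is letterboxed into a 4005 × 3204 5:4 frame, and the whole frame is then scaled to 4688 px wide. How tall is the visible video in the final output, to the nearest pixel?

1962 px

Fitted into 4005×3204, the video spans the width; its height is 4005 / 2.390 ≈ 1675.73 px.
Resizing to 4688 px wide multiplies everything by 1.1705: 1675.73 → 1961.51 px.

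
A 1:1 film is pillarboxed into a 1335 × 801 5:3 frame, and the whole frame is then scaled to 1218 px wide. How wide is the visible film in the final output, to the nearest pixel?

At 1335×801 the film is height-limited, so width = 801 × 1/1 ≈ 801.00 px.
Scaling 1335 → 1218 is ×0.9124, so the width becomes 801.00 × 0.9124 ≈ 730.80 px.

731 px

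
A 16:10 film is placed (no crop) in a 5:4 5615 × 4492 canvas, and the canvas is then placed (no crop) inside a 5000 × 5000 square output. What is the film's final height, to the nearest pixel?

3125 px

16:10 in 5615×4492: fills the width, so the film is 5615.00 × 3509.38.
The 5:4 canvas is width-limited in 5000×5000, giving 5000.00 × 4000.00; scale factor 0.8905.
The film scales with it: height 3509.38 × 0.8905 ≈ 3125.00.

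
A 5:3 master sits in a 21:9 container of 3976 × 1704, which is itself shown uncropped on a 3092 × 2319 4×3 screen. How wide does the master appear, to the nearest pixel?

First fit — 5:3 into 3976×1704 spans the height: 2840.00 × 1704.00.
The 21:9 canvas is width-limited in 3092×2319, giving 3092.00 × 1325.14; scale factor 0.7777.
Applying the same ×0.7777: 2840.00 → 2208.57.

2209 px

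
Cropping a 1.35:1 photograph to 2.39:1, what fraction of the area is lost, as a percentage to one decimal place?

2.39:1 is wider than 1.35:1, so the crop keeps the full width and trims the height.
Fraction kept = (1.350)/(2.390) ≈ 56.49%, so 43.51% is lost.

43.5%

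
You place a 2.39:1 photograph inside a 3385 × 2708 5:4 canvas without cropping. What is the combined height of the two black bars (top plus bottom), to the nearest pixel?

2.39:1 is wider than 5:4, so it spans the full width.
Content height = 3385 / 2.390 ≈ 1416.32 px.
Leftover height: 2708 − 1416.32 = 1291.68 px.

1292 px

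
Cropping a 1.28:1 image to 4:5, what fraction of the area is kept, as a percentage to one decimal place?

Going from 1.28:1 to 4:5 means cutting width while keeping height.
Area ratio = (0.800)/(1.280) = 62.50% retained.

62.5%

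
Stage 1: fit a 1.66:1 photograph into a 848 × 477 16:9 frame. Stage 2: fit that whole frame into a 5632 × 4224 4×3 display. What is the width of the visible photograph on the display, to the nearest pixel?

First fit — 1.66:1 into 848×477 spans the height: 791.82 × 477.00.
16:9 in 5632×4224: fills the width, so the intermediate becomes 5632.00 × 3168.00 — a scale of ×6.6415.
Applying the same ×6.6415: 791.82 → 5258.88.

5259 px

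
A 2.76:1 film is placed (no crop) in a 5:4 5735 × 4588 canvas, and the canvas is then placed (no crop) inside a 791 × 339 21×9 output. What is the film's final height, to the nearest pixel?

154 px

2.76:1 in 5735×4588: fills the width, so the film is 5735.00 × 2077.90.
5:4 in 791×339: fills the height, so the intermediate becomes 423.75 × 339.00 — a scale of ×0.0739.
So the film's height is 2077.90 × 0.0739 ≈ 153.53.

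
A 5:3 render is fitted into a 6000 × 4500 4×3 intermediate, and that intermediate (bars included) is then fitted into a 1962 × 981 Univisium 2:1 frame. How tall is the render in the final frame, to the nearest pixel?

First fit — 5:3 into 6000×4500 spans the width: 6000.00 × 3600.00.
4×3 in 1962×981: fills the height, so the intermediate becomes 1308.00 × 981.00 — a scale of ×0.2180.
Applying the same ×0.2180: 3600.00 → 784.80.

785 px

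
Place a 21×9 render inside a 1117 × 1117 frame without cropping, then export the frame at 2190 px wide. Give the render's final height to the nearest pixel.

939 px

At 1117×1117 the render is width-limited, so height = 1117 × 9/21 ≈ 478.71 px.
Scaling 1117 → 2190 is ×1.9606, so the height becomes 478.71 × 1.9606 ≈ 938.57 px.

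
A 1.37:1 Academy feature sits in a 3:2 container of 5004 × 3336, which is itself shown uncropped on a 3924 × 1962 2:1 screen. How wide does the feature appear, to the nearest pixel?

Inside the 5004×3336 canvas the feature is height-limited at 4570.32 × 3336.00.
The 3:2 canvas is height-limited in 3924×1962, giving 2943.00 × 1962.00; scale factor 0.5881.
So the feature's width is 4570.32 × 0.5881 ≈ 2687.94.

2688 px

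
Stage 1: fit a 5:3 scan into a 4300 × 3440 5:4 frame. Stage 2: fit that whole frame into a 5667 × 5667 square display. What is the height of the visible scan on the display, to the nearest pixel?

3400 px

Inside the 4300×3440 canvas the scan is width-limited at 4300.00 × 2580.00.
Second fit — the 5:4 canvas into 5667×5667 spans the width: 5667.00 × 4533.60 (×1.3179 from 4300×3440).
The scan scales with it: height 2580.00 × 1.3179 ≈ 3400.20.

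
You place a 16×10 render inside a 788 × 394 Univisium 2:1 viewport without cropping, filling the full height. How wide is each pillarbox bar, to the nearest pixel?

The render is 394 × 16/10 ≈ 630.40 px wide.
788 − 630.40 = 157.60 px of bars (78.80 each).

79 px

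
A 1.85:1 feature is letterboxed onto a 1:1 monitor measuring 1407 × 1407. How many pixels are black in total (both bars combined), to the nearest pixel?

909568 pixels

1.85:1 is wider than 1:1, so it spans the full width.
Content height = 1407 / 1.850 ≈ 760.5405 px.
1407 − 760.5405 = 646.4595 px of bars.
That's 646.4595 × 1407 ≈ 909568 black pixels.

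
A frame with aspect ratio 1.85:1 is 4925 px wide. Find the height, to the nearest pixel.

2662 px

At 1.85:1, 4925 / 1.850 ≈ 2662.16.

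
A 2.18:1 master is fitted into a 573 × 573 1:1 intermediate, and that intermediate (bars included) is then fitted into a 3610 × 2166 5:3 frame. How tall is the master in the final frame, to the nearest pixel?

994 px

Inside the 573×573 canvas the master is width-limited at 573.00 × 262.84.
1:1 in 3610×2166: fills the height, so the intermediate becomes 2166.00 × 2166.00 — a scale of ×3.7801.
Applying the same ×3.7801: 262.84 → 993.58.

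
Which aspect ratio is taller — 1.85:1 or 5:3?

5:3

1.85 and 5:3 = 1.667; 1.85 > 1.667. The smaller width-to-height ratio is the taller frame.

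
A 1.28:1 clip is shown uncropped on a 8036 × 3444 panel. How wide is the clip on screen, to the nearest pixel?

1.28:1 (1.280) < 21×9 (2.333), so the clip fills the height.
Content width = 3444 × 1.280 ≈ 4408.32 px.

4408 px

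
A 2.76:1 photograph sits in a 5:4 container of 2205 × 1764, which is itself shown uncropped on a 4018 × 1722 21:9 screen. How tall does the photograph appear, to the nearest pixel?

780 px

Inside the 2205×1764 canvas the photograph is width-limited at 2205.00 × 798.91.
5:4 in 4018×1722: fills the height, so the intermediate becomes 2152.50 × 1722.00 — a scale of ×0.9762.
Applying the same ×0.9762: 798.91 → 779.89.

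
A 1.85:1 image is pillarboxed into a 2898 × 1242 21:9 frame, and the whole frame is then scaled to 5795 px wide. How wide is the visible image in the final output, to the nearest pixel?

Fitted into 2898×1242, the image spans the height; its width is 1242 × 1.850 ≈ 2297.70 px.
Scaling 2898 → 5795 is ×1.9997, so the width becomes 2297.70 × 1.9997 ≈ 4594.61 px.

4595 px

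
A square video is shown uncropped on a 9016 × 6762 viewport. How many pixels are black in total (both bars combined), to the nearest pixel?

Since 1.000 < 1.333, the video is height-limited.
The video is 6762 × 1/1 ≈ 6762.0000 px wide.
9016 − 6762.0000 = 2254.0000 px of bars.
That's 2254.0000 × 6762 ≈ 15241548 black pixels.

15241548 pixels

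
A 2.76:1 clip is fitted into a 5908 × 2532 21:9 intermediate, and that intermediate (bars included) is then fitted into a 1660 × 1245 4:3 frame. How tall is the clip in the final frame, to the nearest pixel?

601 px

Inside the 5908×2532 canvas the clip is width-limited at 5908.00 × 2140.58.
Second fit — the 21:9 canvas into 1660×1245 spans the width: 1660.00 × 711.43 (×0.2810 from 5908×2532).
Applying the same ×0.2810: 2140.58 → 601.45.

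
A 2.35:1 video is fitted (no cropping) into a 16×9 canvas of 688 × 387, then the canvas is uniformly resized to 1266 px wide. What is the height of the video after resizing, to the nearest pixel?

539 px

In the 688×387 frame the video fills the width: height = 688 / 2.350 ≈ 292.77 px.
The frame scales by 1266/688 = 1.8401; 292.77 × 1.8401 ≈ 538.72 px.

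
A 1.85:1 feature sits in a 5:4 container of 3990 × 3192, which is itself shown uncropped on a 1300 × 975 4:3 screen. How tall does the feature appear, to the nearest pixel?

1.85:1 in 3990×3192: fills the width, so the feature is 3990.00 × 2156.76.
5:4 in 1300×975: fills the height, so the intermediate becomes 1218.75 × 975.00 — a scale of ×0.3055.
Applying the same ×0.3055: 2156.76 → 658.78.

659 px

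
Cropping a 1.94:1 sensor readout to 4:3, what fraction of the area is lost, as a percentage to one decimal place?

4:3 is narrower than 1.94:1, so the crop keeps the full height and trims the width.
(1.333)/(1.940) ≈ 0.687 of the area survives, leaving 31.27% discarded.

31.3%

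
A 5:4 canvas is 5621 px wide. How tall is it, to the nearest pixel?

4497 px

Height = 5621 / 5 × 4 = 4496.80.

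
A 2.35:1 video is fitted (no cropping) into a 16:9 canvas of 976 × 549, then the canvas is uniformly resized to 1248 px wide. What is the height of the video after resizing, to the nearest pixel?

531 px

At 976×549 the video is width-limited, so height = 976 / 2.350 ≈ 415.32 px.
The frame scales by 1248/976 = 1.2787; 415.32 × 1.2787 ≈ 531.06 px.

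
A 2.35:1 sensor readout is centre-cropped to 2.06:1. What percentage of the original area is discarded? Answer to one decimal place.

Going from 2.35:1 to 2.06:1 means cutting width while keeping height.
Fraction kept = (2.060)/(2.350) ≈ 87.66%, so 12.34% is lost.

12.3%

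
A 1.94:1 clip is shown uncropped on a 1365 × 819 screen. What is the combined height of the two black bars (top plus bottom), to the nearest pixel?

115 px

1.94:1 is wider than 5:3, so it spans the full width.
The clip is 1365 / 1.940 ≈ 703.61 px tall.
Leftover height: 819 − 703.61 = 115.39 px.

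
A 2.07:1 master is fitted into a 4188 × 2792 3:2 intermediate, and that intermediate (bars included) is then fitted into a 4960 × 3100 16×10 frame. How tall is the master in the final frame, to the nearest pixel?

2.07:1 in 4188×2792: fills the width, so the master is 4188.00 × 2023.19.
3:2 in 4960×3100: fills the height, so the intermediate becomes 4650.00 × 3100.00 — a scale of ×1.1103.
So the master's height is 2023.19 × 1.1103 ≈ 2246.38.

2246 px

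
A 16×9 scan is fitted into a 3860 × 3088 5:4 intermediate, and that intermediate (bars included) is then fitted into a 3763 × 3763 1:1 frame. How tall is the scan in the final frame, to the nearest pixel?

16×9 in 3860×3088: fills the width, so the scan is 3860.00 × 2171.25.
5:4 in 3763×3763: fills the width, so the intermediate becomes 3763.00 × 3010.40 — a scale of ×0.9749.
The scan scales with it: height 2171.25 × 0.9749 ≈ 2116.69.

2117 px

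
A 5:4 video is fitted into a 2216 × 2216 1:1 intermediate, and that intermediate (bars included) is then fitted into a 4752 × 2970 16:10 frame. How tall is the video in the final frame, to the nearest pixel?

First fit — 5:4 into 2216×2216 spans the width: 2216.00 × 1772.80.
1:1 in 4752×2970: fills the height, so the intermediate becomes 2970.00 × 2970.00 — a scale of ×1.3403.
So the video's height is 1772.80 × 1.3403 ≈ 2376.00.

2376 px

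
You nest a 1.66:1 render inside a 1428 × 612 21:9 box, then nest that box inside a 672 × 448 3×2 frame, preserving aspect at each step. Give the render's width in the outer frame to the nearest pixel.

478 px

1.66:1 in 1428×612: fills the height, so the render is 1015.92 × 612.00.
The 21:9 canvas is width-limited in 672×448, giving 672.00 × 288.00; scale factor 0.4706.
The render scales with it: width 1015.92 × 0.4706 ≈ 478.08.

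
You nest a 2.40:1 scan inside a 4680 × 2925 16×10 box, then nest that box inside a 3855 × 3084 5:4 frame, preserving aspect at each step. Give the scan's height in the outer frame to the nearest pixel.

First fit — 2.40:1 into 4680×2925 spans the width: 4680.00 × 1950.00.
Second fit — the 16×10 canvas into 3855×3084 spans the width: 3855.00 × 2409.38 (×0.8237 from 4680×2925).
The scan scales with it: height 1950.00 × 0.8237 ≈ 1606.25.

1606 px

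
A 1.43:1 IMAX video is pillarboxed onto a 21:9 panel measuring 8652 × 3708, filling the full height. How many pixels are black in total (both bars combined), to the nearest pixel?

12420168 pixels

The video is 3708 × 1.430 ≈ 5302.4400 px wide.
Leftover width: 8652 − 5302.4400 = 3349.5600 px.
Bar area = 3349.5600 × 3708 ≈ 12420168 px.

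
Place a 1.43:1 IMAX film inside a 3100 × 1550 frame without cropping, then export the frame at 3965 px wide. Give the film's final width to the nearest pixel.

At 3100×1550 the film is height-limited, so width = 1550 × 1.430 ≈ 2216.50 px.
The frame scales by 3965/3100 = 1.2790; 2216.50 × 1.2790 ≈ 2834.97 px.

2835 px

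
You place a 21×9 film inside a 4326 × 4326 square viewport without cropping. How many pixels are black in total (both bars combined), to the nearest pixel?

Since 2.333 > 1.000, the film is width-limited.
That makes the image 1854.0000 px tall (4326 × 9/21).
Black = 4326 − 1854.0000 = 2472.0000 px.
Bar area = 2472.0000 × 4326 ≈ 10693872 px.

10693872 pixels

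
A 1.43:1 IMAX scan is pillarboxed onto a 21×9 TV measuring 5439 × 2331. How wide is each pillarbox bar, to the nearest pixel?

1.43:1 IMAX is narrower than 21×9, so it spans the full height.
The scan is 2331 × 1.430 ≈ 3333.33 px wide.
Leftover width: 5439 − 3333.33 = 2105.67 px → 1052.84 each side.

1053 px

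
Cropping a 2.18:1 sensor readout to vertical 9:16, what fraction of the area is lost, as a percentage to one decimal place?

The height stays; only width is cut (since vertical 9:16 is narrower than 2.18:1).
Fraction kept = (0.562)/(2.180) ≈ 25.80%, so 74.20% is lost.

74.2%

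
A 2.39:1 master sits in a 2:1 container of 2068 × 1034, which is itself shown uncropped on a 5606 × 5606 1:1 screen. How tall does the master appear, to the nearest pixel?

2346 px

First fit — 2.39:1 into 2068×1034 spans the width: 2068.00 × 865.27.
2:1 in 5606×5606: fills the width, so the intermediate becomes 5606.00 × 2803.00 — a scale of ×2.7108.
The master scales with it: height 865.27 × 2.7108 ≈ 2345.61.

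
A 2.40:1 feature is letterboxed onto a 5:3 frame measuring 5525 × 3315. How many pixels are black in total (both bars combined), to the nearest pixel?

5596365 pixels

Since 2.400 > 1.667, the feature is width-limited.
That makes the image 2302.0833 px tall (5525 / 2.400).
Black = 3315 − 2302.0833 = 1012.9167 px.
Across the 5525-px span: 1012.9167 × 5525 ≈ 5596365 px.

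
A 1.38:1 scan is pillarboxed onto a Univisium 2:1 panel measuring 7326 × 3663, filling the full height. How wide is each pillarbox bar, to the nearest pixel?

That makes the image 5054.94 px wide (3663 × 1.380).
Leftover width: 7326 − 5054.94 = 2271.06 px → 1135.53 each side.

1136 px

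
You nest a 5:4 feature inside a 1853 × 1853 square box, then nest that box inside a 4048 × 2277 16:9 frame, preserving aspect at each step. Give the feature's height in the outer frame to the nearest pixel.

1822 px

First fit — 5:4 into 1853×1853 spans the width: 1853.00 × 1482.40.
Second fit — the square canvas into 4048×2277 spans the height: 2277.00 × 2277.00 (×1.2288 from 1853×1853).
Applying the same ×1.2288: 1482.40 → 1821.60.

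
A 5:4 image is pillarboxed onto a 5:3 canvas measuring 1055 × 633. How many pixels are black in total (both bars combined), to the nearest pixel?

Since 1.250 < 1.667, the image is height-limited.
The image is 633 × 5/4 ≈ 791.2500 px wide.
Black = 1055 − 791.2500 = 263.7500 px.
That's 263.7500 × 633 ≈ 166954 black pixels.

166954 pixels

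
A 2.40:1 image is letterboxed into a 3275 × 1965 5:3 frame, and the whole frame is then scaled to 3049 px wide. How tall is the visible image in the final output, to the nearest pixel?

In the 3275×1965 frame the image fills the width: height = 3275 / 2.400 ≈ 1364.58 px.
The frame scales by 3049/3275 = 0.9310; 1364.58 × 0.9310 ≈ 1270.42 px.

1270 px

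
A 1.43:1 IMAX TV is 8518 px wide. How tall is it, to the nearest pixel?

8518 / 1.430 = 5956.64.

5957 px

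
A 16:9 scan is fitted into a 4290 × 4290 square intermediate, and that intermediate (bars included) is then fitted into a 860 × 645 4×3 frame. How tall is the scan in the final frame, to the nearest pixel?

363 px

Inside the 4290×4290 canvas the scan is width-limited at 4290.00 × 2413.12.
square in 860×645: fills the height, so the intermediate becomes 645.00 × 645.00 — a scale of ×0.1503.
Applying the same ×0.1503: 2413.12 → 362.81.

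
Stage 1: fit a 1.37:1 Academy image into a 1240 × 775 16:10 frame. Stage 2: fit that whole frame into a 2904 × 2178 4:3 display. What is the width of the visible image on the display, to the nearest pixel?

2487 px

First fit — 1.37:1 Academy into 1240×775 spans the height: 1061.75 × 775.00.
Second fit — the 16:10 canvas into 2904×2178 spans the width: 2904.00 × 1815.00 (×2.3419 from 1240×775).
Applying the same ×2.3419: 1061.75 → 2486.55.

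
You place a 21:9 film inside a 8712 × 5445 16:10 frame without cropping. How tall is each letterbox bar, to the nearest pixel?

Since 2.333 > 1.600, the film is width-limited.
The film is 8712 × 9/21 ≈ 3733.71 px tall.
Black = 5445 − 3733.71 = 1711.29 px, or 855.64 per bar.

856 px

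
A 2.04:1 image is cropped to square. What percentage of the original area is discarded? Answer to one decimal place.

The height stays; only width is cut (since square is narrower than 2.04:1).
Fraction kept = (1.000)/(2.040) ≈ 49.02%, so 50.98% is lost.

51.0%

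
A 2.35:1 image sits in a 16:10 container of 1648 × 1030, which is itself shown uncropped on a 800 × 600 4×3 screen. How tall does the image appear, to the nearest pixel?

First fit — 2.35:1 into 1648×1030 spans the width: 1648.00 × 701.28.
16:10 in 800×600: fills the width, so the intermediate becomes 800.00 × 500.00 — a scale of ×0.4854.
So the image's height is 701.28 × 0.4854 ≈ 340.43.

340 px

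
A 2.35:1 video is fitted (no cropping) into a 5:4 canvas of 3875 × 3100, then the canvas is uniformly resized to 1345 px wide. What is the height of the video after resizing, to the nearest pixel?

Fitted into 3875×3100, the video spans the width; its height is 3875 / 2.350 ≈ 1648.94 px.
The frame scales by 1345/3875 = 0.3471; 1648.94 × 0.3471 ≈ 572.34 px.

572 px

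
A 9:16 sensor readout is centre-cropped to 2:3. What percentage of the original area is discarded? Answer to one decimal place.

15.6%

2:3 is wider than 9:16, so the crop keeps the full width and trims the height.
Fraction kept = (0.562)/(0.667) ≈ 84.38%, so 15.62% is lost.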